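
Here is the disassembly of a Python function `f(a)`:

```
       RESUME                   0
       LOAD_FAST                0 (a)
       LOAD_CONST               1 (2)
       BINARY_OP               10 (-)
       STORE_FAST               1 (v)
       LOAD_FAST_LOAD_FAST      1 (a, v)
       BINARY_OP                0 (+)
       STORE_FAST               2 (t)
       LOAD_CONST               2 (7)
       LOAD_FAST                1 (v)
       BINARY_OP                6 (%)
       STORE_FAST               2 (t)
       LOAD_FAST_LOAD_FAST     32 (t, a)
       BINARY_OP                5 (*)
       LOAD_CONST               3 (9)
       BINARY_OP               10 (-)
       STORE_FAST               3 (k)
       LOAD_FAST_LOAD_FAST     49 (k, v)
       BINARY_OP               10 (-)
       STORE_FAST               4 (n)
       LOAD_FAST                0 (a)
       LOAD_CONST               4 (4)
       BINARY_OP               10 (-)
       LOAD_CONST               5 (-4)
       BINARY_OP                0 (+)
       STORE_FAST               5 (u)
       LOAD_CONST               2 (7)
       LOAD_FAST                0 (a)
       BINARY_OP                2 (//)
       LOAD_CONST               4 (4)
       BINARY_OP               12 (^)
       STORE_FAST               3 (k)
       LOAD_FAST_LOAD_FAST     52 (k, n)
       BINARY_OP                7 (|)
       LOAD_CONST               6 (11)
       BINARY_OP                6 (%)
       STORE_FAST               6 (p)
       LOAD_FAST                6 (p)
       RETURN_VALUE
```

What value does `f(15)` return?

LOAD_FAST a → push 15. Stack: [15]
LOAD_CONST → push 2. Stack: [15, 2]
BINARY_OP - → 15 - 2 = 13. Stack: [13]
STORE_FAST v → v=13. Stack: []
LOAD_FAST_LOAD_FAST a,v → push 15,13. Stack: [15, 13]
BINARY_OP + → 15 + 13 = 28. Stack: [28]
STORE_FAST t → t=28. Stack: []
LOAD_CONST → push 7. Stack: [7]
LOAD_FAST v → push 13. Stack: [7, 13]
BINARY_OP % → 7 % 13 = 7. Stack: [7]
STORE_FAST t → t=7. Stack: []
LOAD_FAST_LOAD_FAST t,a → push 7,15. Stack: [7, 15]
BINARY_OP * → 7 * 15 = 105. Stack: [105]
LOAD_CONST → push 9. Stack: [105, 9]
BINARY_OP - → 105 - 9 = 96. Stack: [96]
STORE_FAST k → k=96. Stack: []
LOAD_FAST_LOAD_FAST k,v → push 96,13. Stack: [96, 13]
BINARY_OP - → 96 - 13 = 83. Stack: [83]
STORE_FAST n → n=83. Stack: []
LOAD_FAST a → push 15. Stack: [15]
LOAD_CONST → push 4. Stack: [15, 4]
BINARY_OP - → 15 - 4 = 11. Stack: [11]
LOAD_CONST → push -4. Stack: [11, -4]
BINARY_OP + → 11 + -4 = 7. Stack: [7]
STORE_FAST u → u=7. Stack: []
LOAD_CONST → push 7. Stack: [7]
LOAD_FAST a → push 15. Stack: [7, 15]
BINARY_OP // → 7 // 15 = 0. Stack: [0]
LOAD_CONST → push 4. Stack: [0, 4]
BINARY_OP ^ → 0 ^ 4 = 4. Stack: [4]
STORE_FAST k → k=4. Stack: []
LOAD_FAST_LOAD_FAST k,n → push 4,83. Stack: [4, 83]
BINARY_OP | → 4 | 83 = 87. Stack: [87]
LOAD_CONST → push 11. Stack: [87, 11]
BINARY_OP % → 87 % 11 = 10. Stack: [10]
STORE_FAST p → p=10. Stack: []
LOAD_FAST p → push 10. Stack: [10]
RETURN_VALUE → return 10.

10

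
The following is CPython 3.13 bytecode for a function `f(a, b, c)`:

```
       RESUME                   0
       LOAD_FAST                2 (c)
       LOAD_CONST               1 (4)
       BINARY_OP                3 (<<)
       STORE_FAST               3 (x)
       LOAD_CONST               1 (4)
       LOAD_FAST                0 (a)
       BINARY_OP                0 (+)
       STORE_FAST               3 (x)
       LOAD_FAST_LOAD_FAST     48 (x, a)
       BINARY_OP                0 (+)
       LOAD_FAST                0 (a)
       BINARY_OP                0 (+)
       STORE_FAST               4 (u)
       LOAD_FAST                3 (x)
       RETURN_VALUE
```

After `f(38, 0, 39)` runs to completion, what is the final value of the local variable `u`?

118

LOAD_FAST c → push 39. Stack: [39]
LOAD_CONST → push 4. Stack: [39, 4]
BINARY_OP << → 39 << 4 = 624. Stack: [624]
STORE_FAST x → x=624. Stack: []
LOAD_CONST → push 4. Stack: [4]
LOAD_FAST a → push 38. Stack: [4, 38]
BINARY_OP + → 4 + 38 = 42. Stack: [42]
STORE_FAST x → x=42. Stack: []
LOAD_FAST_LOAD_FAST x,a → push 42,38. Stack: [42, 38]
BINARY_OP + → 42 + 38 = 80. Stack: [80]
LOAD_FAST a → push 38. Stack: [80, 38]
BINARY_OP + → 80 + 38 = 118. Stack: [118]
STORE_FAST u → u=118. Stack: []
LOAD_FAST x → push 42. Stack: [42]
RETURN_VALUE → return 42.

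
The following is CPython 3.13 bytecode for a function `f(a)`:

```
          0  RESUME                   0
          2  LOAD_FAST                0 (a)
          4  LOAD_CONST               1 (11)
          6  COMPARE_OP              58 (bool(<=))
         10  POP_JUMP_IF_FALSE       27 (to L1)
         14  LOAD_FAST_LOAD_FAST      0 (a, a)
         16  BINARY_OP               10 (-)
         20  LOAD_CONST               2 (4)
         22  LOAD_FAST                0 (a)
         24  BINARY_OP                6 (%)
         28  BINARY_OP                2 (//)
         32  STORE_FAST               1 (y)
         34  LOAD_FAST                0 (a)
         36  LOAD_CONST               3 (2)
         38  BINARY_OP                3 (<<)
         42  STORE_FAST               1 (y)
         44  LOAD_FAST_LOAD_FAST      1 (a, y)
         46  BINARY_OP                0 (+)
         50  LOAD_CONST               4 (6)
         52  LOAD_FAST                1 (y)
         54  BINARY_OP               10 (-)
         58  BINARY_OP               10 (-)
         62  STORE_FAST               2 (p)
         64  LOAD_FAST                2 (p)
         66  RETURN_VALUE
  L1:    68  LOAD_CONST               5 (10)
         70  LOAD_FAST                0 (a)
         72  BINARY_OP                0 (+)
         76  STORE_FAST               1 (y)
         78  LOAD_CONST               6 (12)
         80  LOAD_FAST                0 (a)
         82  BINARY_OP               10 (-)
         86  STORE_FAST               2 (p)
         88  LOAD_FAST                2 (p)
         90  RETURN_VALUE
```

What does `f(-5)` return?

LOAD_FAST a → push -5. Stack: [-5]
LOAD_CONST → push 11. Stack: [-5, 11]
COMPARE_OP bool(<=) → -5 vs 11 = True. Stack: [True]
POP_JUMP_IF_FALSE → pop True; no jump. Stack: []
LOAD_FAST_LOAD_FAST a,a → push -5,-5. Stack: [-5, -5]
BINARY_OP - → -5 - -5 = 0. Stack: [0]
LOAD_CONST → push 4. Stack: [0, 4]
LOAD_FAST a → push -5. Stack: [0, 4, -5]
BINARY_OP % → 4 % -5 = -1. Stack: [0, -1]
BINARY_OP // → 0 // -1 = 0. Stack: [0]
STORE_FAST y → y=0. Stack: []
LOAD_FAST a → push -5. Stack: [-5]
LOAD_CONST → push 2. Stack: [-5, 2]
BINARY_OP << → -5 << 2 = -20. Stack: [-20]
STORE_FAST y → y=-20. Stack: []
LOAD_FAST_LOAD_FAST a,y → push -5,-20. Stack: [-5, -20]
BINARY_OP + → -5 + -20 = -25. Stack: [-25]
LOAD_CONST → push 6. Stack: [-25, 6]
LOAD_FAST y → push -20. Stack: [-25, 6, -20]
BINARY_OP - → 6 - -20 = 26. Stack: [-25, 26]
BINARY_OP - → -25 - 26 = -51. Stack: [-51]
STORE_FAST p → p=-51. Stack: []
LOAD_FAST p → push -51. Stack: [-51]
RETURN_VALUE → return -51.

-51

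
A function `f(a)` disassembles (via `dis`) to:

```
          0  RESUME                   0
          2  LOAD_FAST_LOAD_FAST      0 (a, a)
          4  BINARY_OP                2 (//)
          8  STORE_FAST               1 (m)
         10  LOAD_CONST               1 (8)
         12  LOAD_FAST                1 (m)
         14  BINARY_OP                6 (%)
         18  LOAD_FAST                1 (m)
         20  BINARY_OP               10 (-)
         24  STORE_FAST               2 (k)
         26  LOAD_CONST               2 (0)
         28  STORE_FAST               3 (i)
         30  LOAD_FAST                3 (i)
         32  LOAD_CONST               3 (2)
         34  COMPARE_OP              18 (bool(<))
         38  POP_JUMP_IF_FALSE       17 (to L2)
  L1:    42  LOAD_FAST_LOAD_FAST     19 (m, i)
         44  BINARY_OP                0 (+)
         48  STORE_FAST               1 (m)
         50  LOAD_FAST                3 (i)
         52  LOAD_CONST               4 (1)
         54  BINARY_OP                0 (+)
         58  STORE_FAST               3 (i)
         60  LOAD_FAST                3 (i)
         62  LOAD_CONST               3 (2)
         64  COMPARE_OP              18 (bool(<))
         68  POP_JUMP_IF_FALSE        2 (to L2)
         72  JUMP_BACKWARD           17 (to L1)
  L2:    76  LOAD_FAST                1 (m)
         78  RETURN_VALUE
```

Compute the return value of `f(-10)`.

2

LOAD_FAST_LOAD_FAST a,a → push -10,-10. Stack: [-10, -10]
BINARY_OP // → -10 // -10 = 1. Stack: [1]
STORE_FAST m → m=1. Stack: []
LOAD_CONST → push 8. Stack: [8]
LOAD_FAST m → push 1. Stack: [8, 1]
BINARY_OP % → 8 % 1 = 0. Stack: [0]
LOAD_FAST m → push 1. Stack: [0, 1]
BINARY_OP - → 0 - 1 = -1. Stack: [-1]
STORE_FAST k → k=-1. Stack: []
LOAD_CONST → push 0. Stack: [0]
STORE_FAST i → i=0. Stack: []
LOAD_FAST i → push 0. Stack: [0]
LOAD_CONST → push 2. Stack: [0, 2]
COMPARE_OP bool(<) → 0 vs 2 = True. Stack: [True]
POP_JUMP_IF_FALSE → pop True; no jump. Stack: []
LOAD_FAST_LOAD_FAST m,i → push 1,0. Stack: [1, 0]
BINARY_OP + → 1 + 0 = 1. Stack: [1]
STORE_FAST m → m=1. Stack: []
LOAD_FAST i → push 0. Stack: [0]
LOAD_CONST → push 1. Stack: [0, 1]
BINARY_OP + → 0 + 1 = 1. Stack: [1]
STORE_FAST i → i=1. Stack: []
LOAD_FAST i → push 1. Stack: [1]
LOAD_CONST → push 2. Stack: [1, 2]
COMPARE_OP bool(<) → 1 vs 2 = True. Stack: [True]
POP_JUMP_IF_FALSE → pop True; no jump. Stack: []
LOAD_FAST_LOAD_FAST m,i → push 1,1. Stack: [1, 1]
BINARY_OP + → 1 + 1 = 2. Stack: [2]
STORE_FAST m → m=2. Stack: []
LOAD_FAST i → push 1. Stack: [1]
LOAD_CONST → push 1. Stack: [1, 1]
BINARY_OP + → 1 + 1 = 2. Stack: [2]
STORE_FAST i → i=2. Stack: []
LOAD_FAST i → push 2. Stack: [2]
LOAD_CONST → push 2. Stack: [2, 2]
COMPARE_OP bool(<) → 2 vs 2 = False. Stack: [False]
POP_JUMP_IF_FALSE → pop False; jump. Stack: []
LOAD_FAST m → push 2. Stack: [2]
RETURN_VALUE → return 2.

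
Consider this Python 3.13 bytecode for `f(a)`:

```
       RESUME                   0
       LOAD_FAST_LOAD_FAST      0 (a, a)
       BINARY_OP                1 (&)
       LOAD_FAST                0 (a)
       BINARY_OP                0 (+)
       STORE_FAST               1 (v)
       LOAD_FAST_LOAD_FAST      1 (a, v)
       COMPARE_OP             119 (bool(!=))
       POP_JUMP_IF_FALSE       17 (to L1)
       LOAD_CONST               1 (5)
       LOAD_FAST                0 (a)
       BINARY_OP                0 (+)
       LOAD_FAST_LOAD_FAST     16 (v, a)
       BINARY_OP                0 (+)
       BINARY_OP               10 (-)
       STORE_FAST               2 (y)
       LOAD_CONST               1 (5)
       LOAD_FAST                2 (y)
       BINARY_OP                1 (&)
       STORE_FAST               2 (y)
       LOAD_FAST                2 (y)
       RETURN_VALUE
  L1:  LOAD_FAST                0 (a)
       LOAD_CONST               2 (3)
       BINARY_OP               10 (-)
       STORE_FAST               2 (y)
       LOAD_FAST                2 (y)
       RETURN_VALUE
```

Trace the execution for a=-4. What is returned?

LOAD_FAST_LOAD_FAST a,a → push -4,-4. Stack: [-4, -4]
BINARY_OP & → -4 & -4 = -4. Stack: [-4]
LOAD_FAST a → push -4. Stack: [-4, -4]
BINARY_OP + → -4 + -4 = -8. Stack: [-8]
STORE_FAST v → v=-8. Stack: []
LOAD_FAST_LOAD_FAST a,v → push -4,-8. Stack: [-4, -8]
COMPARE_OP bool(!=) → -4 vs -8 = True. Stack: [True]
POP_JUMP_IF_FALSE → pop True; no jump. Stack: []
LOAD_CONST → push 5. Stack: [5]
LOAD_FAST a → push -4. Stack: [5, -4]
BINARY_OP + → 5 + -4 = 1. Stack: [1]
LOAD_FAST_LOAD_FAST v,a → push -8,-4. Stack: [1, -8, -4]
BINARY_OP + → -8 + -4 = -12. Stack: [1, -12]
BINARY_OP - → 1 - -12 = 13. Stack: [13]
STORE_FAST y → y=13. Stack: []
LOAD_CONST → push 5. Stack: [5]
LOAD_FAST y → push 13. Stack: [5, 13]
BINARY_OP & → 5 & 13 = 5. Stack: [5]
STORE_FAST y → y=5. Stack: []
LOAD_FAST y → push 5. Stack: [5]
RETURN_VALUE → return 5.

5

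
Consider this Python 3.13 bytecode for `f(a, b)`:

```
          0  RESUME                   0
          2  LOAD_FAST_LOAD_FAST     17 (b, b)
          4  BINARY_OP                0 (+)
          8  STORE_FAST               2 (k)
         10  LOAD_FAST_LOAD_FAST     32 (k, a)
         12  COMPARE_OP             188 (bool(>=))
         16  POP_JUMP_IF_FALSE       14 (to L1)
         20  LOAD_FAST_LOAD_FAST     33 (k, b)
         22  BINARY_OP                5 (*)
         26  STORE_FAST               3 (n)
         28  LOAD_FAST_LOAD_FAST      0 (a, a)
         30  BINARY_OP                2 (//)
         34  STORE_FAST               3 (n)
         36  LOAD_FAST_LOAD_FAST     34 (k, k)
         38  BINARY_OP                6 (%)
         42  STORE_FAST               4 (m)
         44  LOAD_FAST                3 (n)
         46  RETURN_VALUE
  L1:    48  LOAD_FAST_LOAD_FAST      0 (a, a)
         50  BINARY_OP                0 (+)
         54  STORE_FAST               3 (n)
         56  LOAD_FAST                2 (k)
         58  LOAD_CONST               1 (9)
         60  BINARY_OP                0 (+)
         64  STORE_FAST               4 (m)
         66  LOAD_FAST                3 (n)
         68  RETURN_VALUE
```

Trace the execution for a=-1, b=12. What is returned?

LOAD_FAST_LOAD_FAST b,b → push 12,12. Stack: [12, 12]
BINARY_OP + → 12 + 12 = 24. Stack: [24]
STORE_FAST k → k=24. Stack: []
LOAD_FAST_LOAD_FAST k,a → push 24,-1. Stack: [24, -1]
COMPARE_OP bool(>=) → 24 vs -1 = True. Stack: [True]
POP_JUMP_IF_FALSE → pop True; no jump. Stack: []
LOAD_FAST_LOAD_FAST k,b → push 24,12. Stack: [24, 12]
BINARY_OP * → 24 * 12 = 288. Stack: [288]
STORE_FAST n → n=288. Stack: []
LOAD_FAST_LOAD_FAST a,a → push -1,-1. Stack: [-1, -1]
BINARY_OP // → -1 // -1 = 1. Stack: [1]
STORE_FAST n → n=1. Stack: []
LOAD_FAST_LOAD_FAST k,k → push 24,24. Stack: [24, 24]
BINARY_OP % → 24 % 24 = 0. Stack: [0]
STORE_FAST m → m=0. Stack: []
LOAD_FAST n → push 1. Stack: [1]
RETURN_VALUE → return 1.

1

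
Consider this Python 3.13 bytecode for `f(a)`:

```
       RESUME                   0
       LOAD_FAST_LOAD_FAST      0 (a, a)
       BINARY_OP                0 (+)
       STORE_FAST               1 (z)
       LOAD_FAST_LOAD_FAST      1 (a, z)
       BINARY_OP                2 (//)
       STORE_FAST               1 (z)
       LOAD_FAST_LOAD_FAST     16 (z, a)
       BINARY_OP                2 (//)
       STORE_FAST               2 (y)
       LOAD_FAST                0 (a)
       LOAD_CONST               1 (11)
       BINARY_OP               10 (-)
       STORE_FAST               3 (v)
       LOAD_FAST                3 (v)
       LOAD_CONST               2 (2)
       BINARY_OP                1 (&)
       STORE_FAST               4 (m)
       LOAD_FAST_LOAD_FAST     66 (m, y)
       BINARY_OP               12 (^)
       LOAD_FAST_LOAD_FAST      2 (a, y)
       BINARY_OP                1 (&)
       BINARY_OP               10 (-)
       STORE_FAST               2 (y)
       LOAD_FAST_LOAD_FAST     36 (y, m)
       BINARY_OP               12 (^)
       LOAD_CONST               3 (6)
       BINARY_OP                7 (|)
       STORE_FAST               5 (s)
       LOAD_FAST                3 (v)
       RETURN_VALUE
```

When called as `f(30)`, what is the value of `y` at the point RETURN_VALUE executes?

LOAD_FAST_LOAD_FAST a,a → push 30,30. Stack: [30, 30]
BINARY_OP + → 30 + 30 = 60. Stack: [60]
STORE_FAST z → z=60. Stack: []
LOAD_FAST_LOAD_FAST a,z → push 30,60. Stack: [30, 60]
BINARY_OP // → 30 // 60 = 0. Stack: [0]
STORE_FAST z → z=0. Stack: []
LOAD_FAST_LOAD_FAST z,a → push 0,30. Stack: [0, 30]
BINARY_OP // → 0 // 30 = 0. Stack: [0]
STORE_FAST y → y=0. Stack: []
LOAD_FAST a → push 30. Stack: [30]
LOAD_CONST → push 11. Stack: [30, 11]
BINARY_OP - → 30 - 11 = 19. Stack: [19]
STORE_FAST v → v=19. Stack: []
LOAD_FAST v → push 19. Stack: [19]
LOAD_CONST → push 2. Stack: [19, 2]
BINARY_OP & → 19 & 2 = 2. Stack: [2]
STORE_FAST m → m=2. Stack: []
LOAD_FAST_LOAD_FAST m,y → push 2,0. Stack: [2, 0]
BINARY_OP ^ → 2 ^ 0 = 2. Stack: [2]
LOAD_FAST_LOAD_FAST a,y → push 30,0. Stack: [2, 30, 0]
BINARY_OP & → 30 & 0 = 0. Stack: [2, 0]
BINARY_OP - → 2 - 0 = 2. Stack: [2]
STORE_FAST y → y=2. Stack: []
LOAD_FAST_LOAD_FAST y,m → push 2,2. Stack: [2, 2]
BINARY_OP ^ → 2 ^ 2 = 0. Stack: [0]
LOAD_CONST → push 6. Stack: [0, 6]
BINARY_OP | → 0 | 6 = 6. Stack: [6]
STORE_FAST s → s=6. Stack: []
LOAD_FAST v → push 19. Stack: [19]
RETURN_VALUE → return 19.

2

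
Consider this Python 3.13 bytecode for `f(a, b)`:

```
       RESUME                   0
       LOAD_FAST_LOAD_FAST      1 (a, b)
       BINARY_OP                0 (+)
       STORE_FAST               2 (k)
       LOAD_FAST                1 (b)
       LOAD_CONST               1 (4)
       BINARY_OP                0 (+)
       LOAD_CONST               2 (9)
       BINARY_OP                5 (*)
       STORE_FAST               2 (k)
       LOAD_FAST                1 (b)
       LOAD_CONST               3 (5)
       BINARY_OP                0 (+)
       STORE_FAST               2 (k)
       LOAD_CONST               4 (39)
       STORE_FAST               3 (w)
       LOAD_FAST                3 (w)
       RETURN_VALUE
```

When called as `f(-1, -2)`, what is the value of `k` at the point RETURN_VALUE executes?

3

LOAD_FAST_LOAD_FAST a,b → push -1,-2. Stack: [-1, -2]
BINARY_OP + → -1 + -2 = -3. Stack: [-3]
STORE_FAST k → k=-3. Stack: []
LOAD_FAST b → push -2. Stack: [-2]
LOAD_CONST → push 4. Stack: [-2, 4]
BINARY_OP + → -2 + 4 = 2. Stack: [2]
LOAD_CONST → push 9. Stack: [2, 9]
BINARY_OP * → 2 * 9 = 18. Stack: [18]
STORE_FAST k → k=18. Stack: []
LOAD_FAST b → push -2. Stack: [-2]
LOAD_CONST → push 5. Stack: [-2, 5]
BINARY_OP + → -2 + 5 = 3. Stack: [3]
STORE_FAST k → k=3. Stack: []
LOAD_CONST → push 39. Stack: [39]
STORE_FAST w → w=39. Stack: []
LOAD_FAST w → push 39. Stack: [39]
RETURN_VALUE → return 39.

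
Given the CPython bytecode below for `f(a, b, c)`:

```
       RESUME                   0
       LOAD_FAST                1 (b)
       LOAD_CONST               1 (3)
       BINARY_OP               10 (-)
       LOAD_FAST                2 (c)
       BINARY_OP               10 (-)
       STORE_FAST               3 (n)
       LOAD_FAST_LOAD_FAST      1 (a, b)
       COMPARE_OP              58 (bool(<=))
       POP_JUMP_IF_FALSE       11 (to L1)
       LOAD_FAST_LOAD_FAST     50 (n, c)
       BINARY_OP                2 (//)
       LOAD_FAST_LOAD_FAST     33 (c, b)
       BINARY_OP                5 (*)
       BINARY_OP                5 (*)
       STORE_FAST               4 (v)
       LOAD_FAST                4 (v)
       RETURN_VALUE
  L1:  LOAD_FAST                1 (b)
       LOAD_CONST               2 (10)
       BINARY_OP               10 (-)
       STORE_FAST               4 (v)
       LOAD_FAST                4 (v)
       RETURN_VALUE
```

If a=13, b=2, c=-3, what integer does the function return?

LOAD_FAST b → push 2. Stack: [2]
LOAD_CONST → push 3. Stack: [2, 3]
BINARY_OP - → 2 - 3 = -1. Stack: [-1]
LOAD_FAST c → push -3. Stack: [-1, -3]
BINARY_OP - → -1 - -3 = 2. Stack: [2]
STORE_FAST n → n=2. Stack: []
LOAD_FAST_LOAD_FAST a,b → push 13,2. Stack: [13, 2]
COMPARE_OP bool(<=) → 13 vs 2 = False. Stack: [False]
POP_JUMP_IF_FALSE → pop False; jump. Stack: []
LOAD_FAST b → push 2. Stack: [2]
LOAD_CONST → push 10. Stack: [2, 10]
BINARY_OP - → 2 - 10 = -8. Stack: [-8]
STORE_FAST v → v=-8. Stack: []
LOAD_FAST v → push -8. Stack: [-8]
RETURN_VALUE → return -8.

-8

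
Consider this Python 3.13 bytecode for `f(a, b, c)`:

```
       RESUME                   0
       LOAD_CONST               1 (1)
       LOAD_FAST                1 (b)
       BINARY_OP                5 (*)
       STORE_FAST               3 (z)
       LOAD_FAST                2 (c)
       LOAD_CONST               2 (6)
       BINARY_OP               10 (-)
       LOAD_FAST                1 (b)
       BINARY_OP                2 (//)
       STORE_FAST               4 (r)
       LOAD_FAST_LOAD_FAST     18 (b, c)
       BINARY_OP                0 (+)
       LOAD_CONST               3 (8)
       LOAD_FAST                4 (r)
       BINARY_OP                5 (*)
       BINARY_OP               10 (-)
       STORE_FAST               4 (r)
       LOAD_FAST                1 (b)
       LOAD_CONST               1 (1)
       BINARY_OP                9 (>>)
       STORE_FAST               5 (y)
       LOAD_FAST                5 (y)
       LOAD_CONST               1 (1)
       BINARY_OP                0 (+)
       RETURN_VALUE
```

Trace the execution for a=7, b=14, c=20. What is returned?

LOAD_CONST → push 1. Stack: [1]
LOAD_FAST b → push 14. Stack: [1, 14]
BINARY_OP * → 1 * 14 = 14. Stack: [14]
STORE_FAST z → z=14. Stack: []
LOAD_FAST c → push 20. Stack: [20]
LOAD_CONST → push 6. Stack: [20, 6]
BINARY_OP - → 20 - 6 = 14. Stack: [14]
LOAD_FAST b → push 14. Stack: [14, 14]
BINARY_OP // → 14 // 14 = 1. Stack: [1]
STORE_FAST r → r=1. Stack: []
LOAD_FAST_LOAD_FAST b,c → push 14,20. Stack: [14, 20]
BINARY_OP + → 14 + 20 = 34. Stack: [34]
LOAD_CONST → push 8. Stack: [34, 8]
LOAD_FAST r → push 1. Stack: [34, 8, 1]
BINARY_OP * → 8 * 1 = 8. Stack: [34, 8]
BINARY_OP - → 34 - 8 = 26. Stack: [26]
STORE_FAST r → r=26. Stack: []
LOAD_FAST b → push 14. Stack: [14]
LOAD_CONST → push 1. Stack: [14, 1]
BINARY_OP >> → 14 >> 1 = 7. Stack: [7]
STORE_FAST y → y=7. Stack: []
LOAD_FAST y → push 7. Stack: [7]
LOAD_CONST → push 1. Stack: [7, 1]
BINARY_OP + → 7 + 1 = 8. Stack: [8]
RETURN_VALUE → return 8.

8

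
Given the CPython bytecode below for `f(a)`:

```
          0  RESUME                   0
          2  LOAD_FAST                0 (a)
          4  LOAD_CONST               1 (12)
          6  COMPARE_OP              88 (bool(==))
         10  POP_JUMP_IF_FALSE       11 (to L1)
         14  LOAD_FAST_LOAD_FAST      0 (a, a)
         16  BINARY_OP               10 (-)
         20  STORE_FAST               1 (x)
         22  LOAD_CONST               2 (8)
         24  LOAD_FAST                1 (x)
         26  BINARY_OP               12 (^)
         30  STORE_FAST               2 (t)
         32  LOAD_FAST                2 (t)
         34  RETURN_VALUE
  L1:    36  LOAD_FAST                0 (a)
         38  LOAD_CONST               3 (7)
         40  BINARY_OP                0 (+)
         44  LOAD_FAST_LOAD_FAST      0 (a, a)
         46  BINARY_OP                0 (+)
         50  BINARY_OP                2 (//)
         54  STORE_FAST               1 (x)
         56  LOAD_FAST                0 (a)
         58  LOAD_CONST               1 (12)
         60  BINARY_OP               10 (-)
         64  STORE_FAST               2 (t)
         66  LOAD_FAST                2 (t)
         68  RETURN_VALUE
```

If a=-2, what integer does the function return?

LOAD_FAST a → push -2. Stack: [-2]
LOAD_CONST → push 12. Stack: [-2, 12]
COMPARE_OP bool(==) → -2 vs 12 = False. Stack: [False]
POP_JUMP_IF_FALSE → pop False; jump. Stack: []
LOAD_FAST a → push -2. Stack: [-2]
LOAD_CONST → push 7. Stack: [-2, 7]
BINARY_OP + → -2 + 7 = 5. Stack: [5]
LOAD_FAST_LOAD_FAST a,a → push -2,-2. Stack: [5, -2, -2]
BINARY_OP + → -2 + -2 = -4. Stack: [5, -4]
BINARY_OP // → 5 // -4 = -2. Stack: [-2]
STORE_FAST x → x=-2. Stack: []
LOAD_FAST a → push -2. Stack: [-2]
LOAD_CONST → push 12. Stack: [-2, 12]
BINARY_OP - → -2 - 12 = -14. Stack: [-14]
STORE_FAST t → t=-14. Stack: []
LOAD_FAST t → push -14. Stack: [-14]
RETURN_VALUE → return -14.

-14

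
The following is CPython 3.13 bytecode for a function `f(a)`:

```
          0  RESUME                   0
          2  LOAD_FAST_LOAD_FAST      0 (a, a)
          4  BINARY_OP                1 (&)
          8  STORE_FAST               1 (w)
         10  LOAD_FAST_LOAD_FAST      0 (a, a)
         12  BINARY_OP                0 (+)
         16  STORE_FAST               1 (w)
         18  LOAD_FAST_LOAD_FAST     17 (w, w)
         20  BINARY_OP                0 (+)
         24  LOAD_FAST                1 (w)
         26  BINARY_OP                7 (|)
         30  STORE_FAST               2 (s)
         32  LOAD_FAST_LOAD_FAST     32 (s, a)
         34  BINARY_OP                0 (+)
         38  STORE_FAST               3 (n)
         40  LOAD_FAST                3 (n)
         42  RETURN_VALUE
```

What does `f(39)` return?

LOAD_FAST_LOAD_FAST a,a → push 39,39. Stack: [39, 39]
BINARY_OP & → 39 & 39 = 39. Stack: [39]
STORE_FAST w → w=39. Stack: []
LOAD_FAST_LOAD_FAST a,a → push 39,39. Stack: [39, 39]
BINARY_OP + → 39 + 39 = 78. Stack: [78]
STORE_FAST w → w=78. Stack: []
LOAD_FAST_LOAD_FAST w,w → push 78,78. Stack: [78, 78]
BINARY_OP + → 78 + 78 = 156. Stack: [156]
LOAD_FAST w → push 78. Stack: [156, 78]
BINARY_OP | → 156 | 78 = 222. Stack: [222]
STORE_FAST s → s=222. Stack: []
LOAD_FAST_LOAD_FAST s,a → push 222,39. Stack: [222, 39]
BINARY_OP + → 222 + 39 = 261. Stack: [261]
STORE_FAST n → n=261. Stack: []
LOAD_FAST n → push 261. Stack: [261]
RETURN_VALUE → return 261.

261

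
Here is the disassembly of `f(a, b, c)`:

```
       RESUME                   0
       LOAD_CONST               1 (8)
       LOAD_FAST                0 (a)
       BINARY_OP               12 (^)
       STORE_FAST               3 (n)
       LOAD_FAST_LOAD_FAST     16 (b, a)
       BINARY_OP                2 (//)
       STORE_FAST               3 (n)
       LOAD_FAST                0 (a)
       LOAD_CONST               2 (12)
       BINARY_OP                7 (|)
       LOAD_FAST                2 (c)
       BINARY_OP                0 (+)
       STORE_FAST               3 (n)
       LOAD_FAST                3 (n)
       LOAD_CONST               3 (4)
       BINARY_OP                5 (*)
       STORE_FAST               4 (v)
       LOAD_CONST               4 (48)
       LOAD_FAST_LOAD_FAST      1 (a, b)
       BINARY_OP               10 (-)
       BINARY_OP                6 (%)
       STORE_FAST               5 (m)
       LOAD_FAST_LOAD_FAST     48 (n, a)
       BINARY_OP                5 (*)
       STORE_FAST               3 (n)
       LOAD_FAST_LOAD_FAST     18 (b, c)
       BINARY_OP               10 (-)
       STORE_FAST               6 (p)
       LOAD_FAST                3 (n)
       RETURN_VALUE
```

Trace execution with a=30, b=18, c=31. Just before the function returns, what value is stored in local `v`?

244

LOAD_CONST → push 8. Stack: [8]
LOAD_FAST a → push 30. Stack: [8, 30]
BINARY_OP ^ → 8 ^ 30 = 22. Stack: [22]
STORE_FAST n → n=22. Stack: []
LOAD_FAST_LOAD_FAST b,a → push 18,30. Stack: [18, 30]
BINARY_OP // → 18 // 30 = 0. Stack: [0]
STORE_FAST n → n=0. Stack: []
LOAD_FAST a → push 30. Stack: [30]
LOAD_CONST → push 12. Stack: [30, 12]
BINARY_OP | → 30 | 12 = 30. Stack: [30]
LOAD_FAST c → push 31. Stack: [30, 31]
BINARY_OP + → 30 + 31 = 61. Stack: [61]
STORE_FAST n → n=61. Stack: []
LOAD_FAST n → push 61. Stack: [61]
LOAD_CONST → push 4. Stack: [61, 4]
BINARY_OP * → 61 * 4 = 244. Stack: [244]
STORE_FAST v → v=244. Stack: []
LOAD_CONST → push 48. Stack: [48]
LOAD_FAST_LOAD_FAST a,b → push 30,18. Stack: [48, 30, 18]
BINARY_OP - → 30 - 18 = 12. Stack: [48, 12]
BINARY_OP % → 48 % 12 = 0. Stack: [0]
STORE_FAST m → m=0. Stack: []
LOAD_FAST_LOAD_FAST n,a → push 61,30. Stack: [61, 30]
BINARY_OP * → 61 * 30 = 1830. Stack: [1830]
STORE_FAST n → n=1830. Stack: []
LOAD_FAST_LOAD_FAST b,c → push 18,31. Stack: [18, 31]
BINARY_OP - → 18 - 31 = -13. Stack: [-13]
STORE_FAST p → p=-13. Stack: []
LOAD_FAST n → push 1830. Stack: [1830]
RETURN_VALUE → return 1830.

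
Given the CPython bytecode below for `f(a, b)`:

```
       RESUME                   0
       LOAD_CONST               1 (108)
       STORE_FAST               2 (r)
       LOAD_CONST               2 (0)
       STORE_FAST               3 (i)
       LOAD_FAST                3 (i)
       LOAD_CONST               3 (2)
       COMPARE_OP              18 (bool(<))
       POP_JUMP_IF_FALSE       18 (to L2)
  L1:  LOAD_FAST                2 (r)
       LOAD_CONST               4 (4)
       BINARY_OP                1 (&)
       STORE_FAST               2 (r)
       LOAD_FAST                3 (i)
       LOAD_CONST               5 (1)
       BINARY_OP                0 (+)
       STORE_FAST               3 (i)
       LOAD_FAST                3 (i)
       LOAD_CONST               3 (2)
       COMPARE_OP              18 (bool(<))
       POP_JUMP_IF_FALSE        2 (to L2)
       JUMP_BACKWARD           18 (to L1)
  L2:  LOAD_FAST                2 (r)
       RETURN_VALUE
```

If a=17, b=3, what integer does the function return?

LOAD_CONST → push 108. Stack: [108]
STORE_FAST r → r=108. Stack: []
LOAD_CONST → push 0. Stack: [0]
STORE_FAST i → i=0. Stack: []
LOAD_FAST i → push 0. Stack: [0]
LOAD_CONST → push 2. Stack: [0, 2]
COMPARE_OP bool(<) → 0 vs 2 = True. Stack: [True]
POP_JUMP_IF_FALSE → pop True; no jump. Stack: []
LOAD_FAST r → push 108. Stack: [108]
LOAD_CONST → push 4. Stack: [108, 4]
BINARY_OP & → 108 & 4 = 4. Stack: [4]
STORE_FAST r → r=4. Stack: []
LOAD_FAST i → push 0. Stack: [0]
LOAD_CONST → push 1. Stack: [0, 1]
BINARY_OP + → 0 + 1 = 1. Stack: [1]
STORE_FAST i → i=1. Stack: []
LOAD_FAST i → push 1. Stack: [1]
LOAD_CONST → push 2. Stack: [1, 2]
COMPARE_OP bool(<) → 1 vs 2 = True. Stack: [True]
POP_JUMP_IF_FALSE → pop True; no jump. Stack: []
LOAD_FAST r → push 4. Stack: [4]
LOAD_CONST → push 4. Stack: [4, 4]
BINARY_OP & → 4 & 4 = 4. Stack: [4]
STORE_FAST r → r=4. Stack: []
LOAD_FAST i → push 1. Stack: [1]
LOAD_CONST → push 1. Stack: [1, 1]
BINARY_OP + → 1 + 1 = 2. Stack: [2]
STORE_FAST i → i=2. Stack: []
LOAD_FAST i → push 2. Stack: [2]
LOAD_CONST → push 2. Stack: [2, 2]
COMPARE_OP bool(<) → 2 vs 2 = False. Stack: [False]
POP_JUMP_IF_FALSE → pop False; jump. Stack: []
LOAD_FAST r → push 4. Stack: [4]
RETURN_VALUE → return 4.

4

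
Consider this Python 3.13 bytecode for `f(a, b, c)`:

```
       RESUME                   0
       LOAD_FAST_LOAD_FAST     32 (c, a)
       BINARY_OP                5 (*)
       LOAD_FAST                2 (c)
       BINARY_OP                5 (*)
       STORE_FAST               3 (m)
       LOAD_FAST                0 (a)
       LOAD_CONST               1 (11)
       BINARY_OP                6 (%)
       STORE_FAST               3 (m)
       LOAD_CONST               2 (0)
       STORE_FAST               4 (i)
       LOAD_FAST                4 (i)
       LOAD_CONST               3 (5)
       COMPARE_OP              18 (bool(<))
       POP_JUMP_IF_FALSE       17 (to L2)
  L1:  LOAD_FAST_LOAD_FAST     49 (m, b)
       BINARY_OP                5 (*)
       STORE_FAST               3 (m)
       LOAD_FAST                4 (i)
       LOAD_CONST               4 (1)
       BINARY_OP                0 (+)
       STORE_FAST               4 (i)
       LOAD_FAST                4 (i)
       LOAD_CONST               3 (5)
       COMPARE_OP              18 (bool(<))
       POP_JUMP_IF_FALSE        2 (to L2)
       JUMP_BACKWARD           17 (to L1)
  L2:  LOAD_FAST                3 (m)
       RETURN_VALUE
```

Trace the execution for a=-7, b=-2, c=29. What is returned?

LOAD_FAST_LOAD_FAST c,a → push 29,-7
BINARY_OP * → 29 * -7 = -203
LOAD_FAST c → push 29
BINARY_OP * → -203 * 29 = -5887
STORE_FAST m → m=-5887
LOAD_FAST a → push -7
LOAD_CONST → push 11
BINARY_OP % → -7 % 11 = 4
STORE_FAST m → m=4
LOAD_CONST → push 0
STORE_FAST i → i=0
LOAD_FAST i → push 0
LOAD_CONST → push 5
COMPARE_OP bool(<) → 0 vs 5 = True
POP_JUMP_IF_FALSE → pop True; no jump
LOAD_FAST_LOAD_FAST m,b → push 4,-2
BINARY_OP * → 4 * -2 = -8
STORE_FAST m → m=-8
LOAD_FAST i → push 0
LOAD_CONST → push 1
BINARY_OP + → 0 + 1 = 1
STORE_FAST i → i=1
LOAD_FAST i → push 1
LOAD_CONST → push 5
COMPARE_OP bool(<) → 1 vs 5 = True
POP_JUMP_IF_FALSE → pop True; no jump
LOAD_FAST_LOAD_FAST m,b → push -8,-2
BINARY_OP * → -8 * -2 = 16
STORE_FAST m → m=16
LOAD_FAST i → push 1
LOAD_CONST → push 1
BINARY_OP + → 1 + 1 = 2
STORE_FAST i → i=2
LOAD_FAST i → push 2
LOAD_CONST → push 5
COMPARE_OP bool(<) → 2 vs 5 = True
POP_JUMP_IF_FALSE → pop True; no jump
LOAD_FAST_LOAD_FAST m,b → push 16,-2
BINARY_OP * → 16 * -2 = -32
STORE_FAST m → m=-32
LOAD_FAST i → push 2
LOAD_CONST → push 1
BINARY_OP + → 2 + 1 = 3
STORE_FAST i → i=3
LOAD_FAST i → push 3
LOAD_CONST → push 5
COMPARE_OP bool(<) → 3 vs 5 = True
POP_JUMP_IF_FALSE → pop True; no jump
LOAD_FAST_LOAD_FAST m,b → push -32,-2
BINARY_OP * → -32 * -2 = 64
STORE_FAST m → m=64
LOAD_FAST i → push 3
LOAD_CONST → push 1
BINARY_OP + → 3 + 1 = 4
STORE_FAST i → i=4
LOAD_FAST i → push 4
LOAD_CONST → push 5
COMPARE_OP bool(<) → 4 vs 5 = True
POP_JUMP_IF_FALSE → pop True; no jump
LOAD_FAST_LOAD_FAST m,b → push 64,-2
BINARY_OP * → 64 * -2 = -128
STORE_FAST m → m=-128
LOAD_FAST i → push 4
LOAD_CONST → push 1
BINARY_OP + → 4 + 1 = 5
STORE_FAST i → i=5
LOAD_FAST i → push 5
LOAD_CONST → push 5
COMPARE_OP bool(<) → 5 vs 5 = False
POP_JUMP_IF_FALSE → pop False; jump
LOAD_FAST m → push -128
RETURN_VALUE → return -128.

-128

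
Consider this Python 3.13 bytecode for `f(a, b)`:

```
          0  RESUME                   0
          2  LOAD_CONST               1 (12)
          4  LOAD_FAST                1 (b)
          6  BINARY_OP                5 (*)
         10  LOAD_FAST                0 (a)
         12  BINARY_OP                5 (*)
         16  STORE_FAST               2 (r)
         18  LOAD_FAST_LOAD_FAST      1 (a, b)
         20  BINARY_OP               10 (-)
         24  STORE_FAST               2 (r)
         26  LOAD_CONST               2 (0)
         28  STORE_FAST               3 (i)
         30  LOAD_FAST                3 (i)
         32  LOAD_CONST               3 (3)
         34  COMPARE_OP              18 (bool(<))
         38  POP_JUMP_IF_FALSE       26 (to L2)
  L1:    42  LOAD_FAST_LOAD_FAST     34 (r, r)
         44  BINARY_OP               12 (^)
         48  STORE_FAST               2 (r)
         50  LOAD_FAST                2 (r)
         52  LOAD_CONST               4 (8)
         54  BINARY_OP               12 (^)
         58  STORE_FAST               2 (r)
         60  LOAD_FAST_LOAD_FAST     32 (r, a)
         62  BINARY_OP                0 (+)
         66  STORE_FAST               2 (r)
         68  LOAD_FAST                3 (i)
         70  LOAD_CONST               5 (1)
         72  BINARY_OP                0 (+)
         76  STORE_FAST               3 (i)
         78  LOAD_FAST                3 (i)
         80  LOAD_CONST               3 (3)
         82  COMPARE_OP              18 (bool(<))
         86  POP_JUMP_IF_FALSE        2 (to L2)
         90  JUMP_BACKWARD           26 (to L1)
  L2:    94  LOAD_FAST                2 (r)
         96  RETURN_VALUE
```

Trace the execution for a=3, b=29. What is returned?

11

LOAD_CONST → push 12
LOAD_FAST b → push 29
BINARY_OP * → 12 * 29 = 348
LOAD_FAST a → push 3
BINARY_OP * → 348 * 3 = 1044
STORE_FAST r → r=1044
LOAD_FAST_LOAD_FAST a,b → push 3,29
BINARY_OP - → 3 - 29 = -26
STORE_FAST r → r=-26
LOAD_CONST → push 0
STORE_FAST i → i=0
LOAD_FAST i → push 0
LOAD_CONST → push 3
COMPARE_OP bool(<) → 0 vs 3 = True
POP_JUMP_IF_FALSE → pop True; no jump
LOAD_FAST_LOAD_FAST r,r → push -26,-26
BINARY_OP ^ → -26 ^ -26 = 0
STORE_FAST r → r=0
LOAD_FAST r → push 0
LOAD_CONST → push 8
BINARY_OP ^ → 0 ^ 8 = 8
STORE_FAST r → r=8
LOAD_FAST_LOAD_FAST r,a → push 8,3
BINARY_OP + → 8 + 3 = 11
STORE_FAST r → r=11
LOAD_FAST i → push 0
LOAD_CONST → push 1
BINARY_OP + → 0 + 1 = 1
STORE_FAST i → i=1
LOAD_FAST i → push 1
LOAD_CONST → push 3
COMPARE_OP bool(<) → 1 vs 3 = True
POP_JUMP_IF_FALSE → pop True; no jump
LOAD_FAST_LOAD_FAST r,r → push 11,11
BINARY_OP ^ → 11 ^ 11 = 0
STORE_FAST r → r=0
LOAD_FAST r → push 0
LOAD_CONST → push 8
BINARY_OP ^ → 0 ^ 8 = 8
STORE_FAST r → r=8
LOAD_FAST_LOAD_FAST r,a → push 8,3
BINARY_OP + → 8 + 3 = 11
STORE_FAST r → r=11
LOAD_FAST i → push 1
LOAD_CONST → push 1
BINARY_OP + → 1 + 1 = 2
STORE_FAST i → i=2
LOAD_FAST i → push 2
LOAD_CONST → push 3
COMPARE_OP bool(<) → 2 vs 3 = True
POP_JUMP_IF_FALSE → pop True; no jump
LOAD_FAST_LOAD_FAST r,r → push 11,11
BINARY_OP ^ → 11 ^ 11 = 0
STORE_FAST r → r=0
LOAD_FAST r → push 0
LOAD_CONST → push 8
BINARY_OP ^ → 0 ^ 8 = 8
STORE_FAST r → r=8
LOAD_FAST_LOAD_FAST r,a → push 8,3
BINARY_OP + → 8 + 3 = 11
STORE_FAST r → r=11
LOAD_FAST i → push 2
LOAD_CONST → push 1
BINARY_OP + → 2 + 1 = 3
STORE_FAST i → i=3
LOAD_FAST i → push 3
LOAD_CONST → push 3
COMPARE_OP bool(<) → 3 vs 3 = False
POP_JUMP_IF_FALSE → pop False; jump
LOAD_FAST r → push 11
RETURN_VALUE → return 11.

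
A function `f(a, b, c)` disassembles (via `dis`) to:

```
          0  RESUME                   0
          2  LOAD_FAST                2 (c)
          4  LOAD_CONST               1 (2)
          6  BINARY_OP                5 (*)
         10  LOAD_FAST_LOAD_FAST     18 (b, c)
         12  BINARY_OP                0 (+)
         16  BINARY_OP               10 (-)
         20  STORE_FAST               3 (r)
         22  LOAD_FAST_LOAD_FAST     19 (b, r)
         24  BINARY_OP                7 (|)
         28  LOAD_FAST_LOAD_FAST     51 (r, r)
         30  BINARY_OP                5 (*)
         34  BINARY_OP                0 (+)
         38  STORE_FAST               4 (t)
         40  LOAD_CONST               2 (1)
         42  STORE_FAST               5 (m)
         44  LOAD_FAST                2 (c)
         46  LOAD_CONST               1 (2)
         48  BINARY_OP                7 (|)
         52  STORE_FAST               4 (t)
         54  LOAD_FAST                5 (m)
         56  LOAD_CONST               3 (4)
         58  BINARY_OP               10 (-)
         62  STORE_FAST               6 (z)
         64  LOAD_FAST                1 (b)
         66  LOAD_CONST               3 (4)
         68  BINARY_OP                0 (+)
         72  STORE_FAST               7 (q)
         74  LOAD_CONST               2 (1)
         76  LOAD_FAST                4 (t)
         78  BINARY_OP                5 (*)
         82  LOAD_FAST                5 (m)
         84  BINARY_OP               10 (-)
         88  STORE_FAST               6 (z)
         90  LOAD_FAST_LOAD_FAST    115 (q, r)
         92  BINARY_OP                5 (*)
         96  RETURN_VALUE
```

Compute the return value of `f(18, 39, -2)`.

-1763

LOAD_FAST c → push -2. Stack: [-2]
LOAD_CONST → push 2. Stack: [-2, 2]
BINARY_OP * → -2 * 2 = -4. Stack: [-4]
LOAD_FAST_LOAD_FAST b,c → push 39,-2. Stack: [-4, 39, -2]
BINARY_OP + → 39 + -2 = 37. Stack: [-4, 37]
BINARY_OP - → -4 - 37 = -41. Stack: [-41]
STORE_FAST r → r=-41. Stack: []
LOAD_FAST_LOAD_FAST b,r → push 39,-41. Stack: [39, -41]
BINARY_OP | → 39 | -41 = -9. Stack: [-9]
LOAD_FAST_LOAD_FAST r,r → push -41,-41. Stack: [-9, -41, -41]
BINARY_OP * → -41 * -41 = 1681. Stack: [-9, 1681]
BINARY_OP + → -9 + 1681 = 1672. Stack: [1672]
STORE_FAST t → t=1672. Stack: []
LOAD_CONST → push 1. Stack: [1]
STORE_FAST m → m=1. Stack: []
LOAD_FAST c → push -2. Stack: [-2]
LOAD_CONST → push 2. Stack: [-2, 2]
BINARY_OP | → -2 | 2 = -2. Stack: [-2]
STORE_FAST t → t=-2. Stack: []
LOAD_FAST m → push 1. Stack: [1]
LOAD_CONST → push 4. Stack: [1, 4]
BINARY_OP - → 1 - 4 = -3. Stack: [-3]
STORE_FAST z → z=-3. Stack: []
LOAD_FAST b → push 39. Stack: [39]
LOAD_CONST → push 4. Stack: [39, 4]
BINARY_OP + → 39 + 4 = 43. Stack: [43]
STORE_FAST q → q=43. Stack: []
LOAD_CONST → push 1. Stack: [1]
LOAD_FAST t → push -2. Stack: [1, -2]
BINARY_OP * → 1 * -2 = -2. Stack: [-2]
LOAD_FAST m → push 1. Stack: [-2, 1]
BINARY_OP - → -2 - 1 = -3. Stack: [-3]
STORE_FAST z → z=-3. Stack: []
LOAD_FAST_LOAD_FAST q,r → push 43,-41. Stack: [43, -41]
BINARY_OP * → 43 * -41 = -1763. Stack: [-1763]
RETURN_VALUE → return -1763.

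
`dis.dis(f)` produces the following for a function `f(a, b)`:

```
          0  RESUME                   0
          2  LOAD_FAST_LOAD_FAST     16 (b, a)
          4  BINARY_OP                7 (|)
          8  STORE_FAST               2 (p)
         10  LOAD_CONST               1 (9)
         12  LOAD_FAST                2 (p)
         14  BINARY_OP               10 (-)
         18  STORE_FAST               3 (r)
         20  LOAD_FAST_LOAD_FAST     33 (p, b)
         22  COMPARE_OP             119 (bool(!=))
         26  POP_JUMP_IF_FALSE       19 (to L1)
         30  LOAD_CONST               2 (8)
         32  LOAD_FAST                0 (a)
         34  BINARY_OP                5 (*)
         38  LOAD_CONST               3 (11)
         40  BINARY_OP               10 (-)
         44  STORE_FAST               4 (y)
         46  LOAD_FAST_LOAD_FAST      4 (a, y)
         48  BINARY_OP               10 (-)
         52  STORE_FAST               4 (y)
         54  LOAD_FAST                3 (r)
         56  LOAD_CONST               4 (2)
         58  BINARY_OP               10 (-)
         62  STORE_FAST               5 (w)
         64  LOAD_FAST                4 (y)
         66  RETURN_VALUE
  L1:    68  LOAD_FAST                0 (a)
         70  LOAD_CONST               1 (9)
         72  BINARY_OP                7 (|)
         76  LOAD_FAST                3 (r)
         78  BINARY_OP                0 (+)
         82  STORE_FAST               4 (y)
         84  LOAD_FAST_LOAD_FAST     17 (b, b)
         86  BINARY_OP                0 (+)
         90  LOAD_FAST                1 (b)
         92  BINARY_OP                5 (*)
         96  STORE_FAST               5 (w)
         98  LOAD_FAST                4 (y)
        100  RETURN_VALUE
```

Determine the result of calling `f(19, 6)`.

-122

LOAD_FAST_LOAD_FAST b,a → push 6,19. Stack: [6, 19]
BINARY_OP | → 6 | 19 = 23. Stack: [23]
STORE_FAST p → p=23. Stack: []
LOAD_CONST → push 9. Stack: [9]
LOAD_FAST p → push 23. Stack: [9, 23]
BINARY_OP - → 9 - 23 = -14. Stack: [-14]
STORE_FAST r → r=-14. Stack: []
LOAD_FAST_LOAD_FAST p,b → push 23,6. Stack: [23, 6]
COMPARE_OP bool(!=) → 23 vs 6 = True. Stack: [True]
POP_JUMP_IF_FALSE → pop True; no jump. Stack: []
LOAD_CONST → push 8. Stack: [8]
LOAD_FAST a → push 19. Stack: [8, 19]
BINARY_OP * → 8 * 19 = 152. Stack: [152]
LOAD_CONST → push 11. Stack: [152, 11]
BINARY_OP - → 152 - 11 = 141. Stack: [141]
STORE_FAST y → y=141. Stack: []
LOAD_FAST_LOAD_FAST a,y → push 19,141. Stack: [19, 141]
BINARY_OP - → 19 - 141 = -122. Stack: [-122]
STORE_FAST y → y=-122. Stack: []
LOAD_FAST r → push -14. Stack: [-14]
LOAD_CONST → push 2. Stack: [-14, 2]
BINARY_OP - → -14 - 2 = -16. Stack: [-16]
STORE_FAST w → w=-16. Stack: []
LOAD_FAST y → push -122. Stack: [-122]
RETURN_VALUE → return -122.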